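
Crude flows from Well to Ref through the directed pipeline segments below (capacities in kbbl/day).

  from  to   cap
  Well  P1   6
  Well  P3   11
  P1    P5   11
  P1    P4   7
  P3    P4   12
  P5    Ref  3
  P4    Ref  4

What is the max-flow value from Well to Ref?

Augment Well→P1→P5→Ref: bottleneck 3, flow now 3.
Augment Well→P1→P4→Ref: bottleneck 3, flow now 6.
Augment Well→P3→P4→Ref: bottleneck 1, flow now 7.
No augmenting path remains; maximum flow = 7.
In the residual graph, reachable from Well: {Well, P1, P3, P5, P4}.
Min-cut edges: P5→Ref (3), P4→Ref (4); capacity 3 + 4 = 7.
This cut is saturated, so no flow can exceed 7.

7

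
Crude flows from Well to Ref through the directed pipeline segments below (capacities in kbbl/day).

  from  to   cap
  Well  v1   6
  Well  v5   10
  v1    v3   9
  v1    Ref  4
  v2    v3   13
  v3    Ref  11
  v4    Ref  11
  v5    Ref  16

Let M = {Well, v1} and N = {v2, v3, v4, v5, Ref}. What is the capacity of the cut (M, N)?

23

Edges leaving {Well, v1}: Well→v5 (10), v1→v3 (9), v1→Ref (4).
Cut capacity = 10 + 9 + 4 = 23.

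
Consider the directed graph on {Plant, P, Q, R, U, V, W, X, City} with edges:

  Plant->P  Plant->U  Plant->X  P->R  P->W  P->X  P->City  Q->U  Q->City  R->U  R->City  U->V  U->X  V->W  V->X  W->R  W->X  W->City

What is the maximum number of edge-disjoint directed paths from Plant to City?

2

Assign every edge capacity 1; by Menger, the answer equals the max flow.
Path Plant→P→City (+1); total 1.
Path Plant→U→V→W→City (+1); total 2.
No residual Plant→City path; max flow = 2.
Certifying cut of size 2: {Plant→P, Plant→U}.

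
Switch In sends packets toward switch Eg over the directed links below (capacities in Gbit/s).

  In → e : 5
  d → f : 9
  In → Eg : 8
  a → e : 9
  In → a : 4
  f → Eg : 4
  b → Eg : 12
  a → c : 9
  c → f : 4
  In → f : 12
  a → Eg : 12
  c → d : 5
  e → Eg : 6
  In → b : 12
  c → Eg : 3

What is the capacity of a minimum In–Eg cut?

Augment In→Eg: bottleneck 8, flow now 8.
Augment In→a→Eg: bottleneck 4, flow now 12.
Augment In→b→Eg: bottleneck 12, flow now 24.
Augment In→e→Eg: bottleneck 5, flow now 29.
Augment In→f→Eg: bottleneck 4, flow now 33.
No augmenting path remains; maximum flow = 33.
By max-flow min-cut, the minimum cut capacity equals the max flow.
In the residual graph, reachable from In: {In, f}.
Min-cut edges: In→a (4), In→b (12), In→e (5), In→Eg (8), f→Eg (4); capacity 4 + 12 + 5 + 8 + 4 = 33.

33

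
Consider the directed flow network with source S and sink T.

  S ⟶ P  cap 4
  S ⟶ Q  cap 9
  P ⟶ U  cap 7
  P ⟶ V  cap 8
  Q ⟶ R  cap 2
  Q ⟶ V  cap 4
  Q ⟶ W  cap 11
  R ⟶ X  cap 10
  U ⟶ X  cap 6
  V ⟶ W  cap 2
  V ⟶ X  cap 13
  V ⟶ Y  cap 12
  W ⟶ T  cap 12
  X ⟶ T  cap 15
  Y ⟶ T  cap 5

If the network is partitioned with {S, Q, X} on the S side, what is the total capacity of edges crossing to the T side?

Edges leaving {S, Q, X}: S→P (4), Q→R (2), Q→V (4), Q→W (11), X→T (15).
Cut capacity = 4 + 2 + 4 + 11 + 15 = 36.

36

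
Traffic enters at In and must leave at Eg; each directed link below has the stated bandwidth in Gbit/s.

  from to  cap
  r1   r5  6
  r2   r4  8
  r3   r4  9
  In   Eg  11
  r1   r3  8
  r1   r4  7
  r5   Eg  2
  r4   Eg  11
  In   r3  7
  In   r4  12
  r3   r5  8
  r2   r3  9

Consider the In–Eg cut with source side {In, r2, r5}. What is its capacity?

Edges leaving {In, r2, r5}: In→r3 (7), In→r4 (12), In→Eg (11), r2→r3 (9), r2→r4 (8), r5→Eg (2).
Cut capacity = 7 + 12 + 11 + 9 + 8 + 2 = 49.

49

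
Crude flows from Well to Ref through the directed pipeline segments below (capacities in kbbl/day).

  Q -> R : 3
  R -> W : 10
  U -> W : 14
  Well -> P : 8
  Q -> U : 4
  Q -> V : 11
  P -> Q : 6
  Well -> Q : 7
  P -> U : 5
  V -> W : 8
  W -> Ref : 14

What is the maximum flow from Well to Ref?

14

Augment Well→P→U→W→Ref: bottleneck 5, flow now 5.
Augment Well→Q→R→W→Ref: bottleneck 3, flow now 8.
Augment Well→Q→U→W→Ref: bottleneck 4, flow now 12.
Augment Well→P→Q→V→W→Ref: bottleneck 2, flow now 14.
No augmenting path remains; maximum flow = 14.
In the residual graph, reachable from Well: {Well, P, Q, R, U, V, W}.
Min-cut edges: W→Ref (14); capacity 14 = 14.
This cut is saturated, so no flow can exceed 14.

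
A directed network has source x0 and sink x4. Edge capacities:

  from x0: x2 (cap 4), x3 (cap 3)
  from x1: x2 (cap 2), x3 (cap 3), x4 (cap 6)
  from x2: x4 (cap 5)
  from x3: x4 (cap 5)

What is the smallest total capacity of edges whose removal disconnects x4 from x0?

Augment x0→x2→x4: bottleneck 4, flow now 4.
Augment x0→x3→x4: bottleneck 3, flow now 7.
No augmenting path remains; maximum flow = 7.
By max-flow min-cut, the minimum cut capacity equals the max flow.
In the residual graph, reachable from x0: {x0}.
Min-cut edges: x0→x2 (4), x0→x3 (3); capacity 4 + 3 = 7.

7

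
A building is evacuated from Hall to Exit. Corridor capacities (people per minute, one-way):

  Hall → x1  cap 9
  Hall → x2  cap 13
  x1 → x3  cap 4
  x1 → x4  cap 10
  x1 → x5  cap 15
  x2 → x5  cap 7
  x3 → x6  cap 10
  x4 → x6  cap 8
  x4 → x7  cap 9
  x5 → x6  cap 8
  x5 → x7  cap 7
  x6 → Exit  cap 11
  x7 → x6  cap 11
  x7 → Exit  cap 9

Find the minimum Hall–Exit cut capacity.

Augment Hall→x1→x3→x6→Exit: bottleneck 4, flow now 4.
Augment Hall→x1→x4→x6→Exit: bottleneck 5, flow now 9.
Augment Hall→x2→x5→x6→Exit: bottleneck 2, flow now 11.
Augment Hall→x2→x5→x7→Exit: bottleneck 5, flow now 16.
No augmenting path remains; maximum flow = 16.
By max-flow min-cut, the minimum cut capacity equals the max flow.
In the residual graph, reachable from Hall: {Hall, x2}.
Min-cut edges: Hall→x1 (9), x2→x5 (7); capacity 9 + 7 = 16.

16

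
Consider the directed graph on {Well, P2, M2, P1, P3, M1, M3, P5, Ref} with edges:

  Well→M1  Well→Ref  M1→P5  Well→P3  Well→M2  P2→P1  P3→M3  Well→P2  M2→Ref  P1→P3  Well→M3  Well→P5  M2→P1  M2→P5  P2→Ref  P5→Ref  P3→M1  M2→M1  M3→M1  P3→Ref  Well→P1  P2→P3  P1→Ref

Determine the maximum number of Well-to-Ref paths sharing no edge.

6

Assign every edge capacity 1; by Menger, the answer equals the max flow.
Path Well→Ref (+1); total 1.
Path Well→P2→Ref (+1); total 2.
Path Well→M2→Ref (+1); total 3.
Path Well→P1→Ref (+1); total 4.
Path Well→P3→Ref (+1); total 5.
Path Well→P5→Ref (+1); total 6.
No residual Well→Ref path; max flow = 6.
Certifying cut of size 6: {P5→Ref, Well→M2, Well→P1, Well→P2, Well→P3, Well→Ref}.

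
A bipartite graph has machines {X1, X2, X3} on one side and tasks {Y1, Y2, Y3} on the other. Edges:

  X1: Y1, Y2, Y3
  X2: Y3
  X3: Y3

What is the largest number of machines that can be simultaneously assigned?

Unit-capacity flow: source→left, listed edges, right→sink; max matching = max flow.
Augmenting path X1→Y1 (+1); matched 1.
Augmenting path X2→Y3 (+1); matched 2.
No augmenting path remains; maximum matching = 2.
König certificate: {X1, Y3} is a vertex cover of size 2 (every listed pair touches it), so no matching can be larger.

2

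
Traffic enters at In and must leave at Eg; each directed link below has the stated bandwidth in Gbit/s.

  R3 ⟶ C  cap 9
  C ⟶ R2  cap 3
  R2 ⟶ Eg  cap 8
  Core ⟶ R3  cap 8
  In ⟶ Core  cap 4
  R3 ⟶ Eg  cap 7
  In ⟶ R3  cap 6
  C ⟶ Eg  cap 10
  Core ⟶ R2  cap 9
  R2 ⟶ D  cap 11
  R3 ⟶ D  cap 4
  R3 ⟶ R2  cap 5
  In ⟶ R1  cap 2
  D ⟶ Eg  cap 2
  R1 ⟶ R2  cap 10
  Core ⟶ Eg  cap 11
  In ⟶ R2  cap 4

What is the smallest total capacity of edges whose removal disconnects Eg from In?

Augment In→Core→Eg: bottleneck 4, flow now 4.
Augment In→R3→Eg: bottleneck 6, flow now 10.
Augment In→R2→Eg: bottleneck 4, flow now 14.
Augment In→R1→R2→Eg: bottleneck 2, flow now 16.
No augmenting path remains; maximum flow = 16.
By max-flow min-cut, the minimum cut capacity equals the max flow.
In the residual graph, reachable from In: {In}.
Min-cut edges: In→R1 (2), In→Core (4), In→R3 (6), In→R2 (4); capacity 2 + 4 + 6 + 4 = 16.

16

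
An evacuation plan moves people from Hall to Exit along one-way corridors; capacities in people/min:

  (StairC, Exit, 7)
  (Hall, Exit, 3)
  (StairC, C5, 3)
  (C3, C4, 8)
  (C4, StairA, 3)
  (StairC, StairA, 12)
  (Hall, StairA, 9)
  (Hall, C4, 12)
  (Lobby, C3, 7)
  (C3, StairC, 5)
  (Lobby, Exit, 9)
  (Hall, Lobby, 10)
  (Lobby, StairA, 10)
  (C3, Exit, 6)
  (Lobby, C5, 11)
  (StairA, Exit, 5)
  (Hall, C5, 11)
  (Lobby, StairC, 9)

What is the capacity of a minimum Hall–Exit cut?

18

Augment Hall→Exit: bottleneck 3, flow now 3.
Augment Hall→Lobby→Exit: bottleneck 9, flow now 12.
Augment Hall→StairA→Exit: bottleneck 5, flow now 17.
Augment Hall→Lobby→C3→Exit: bottleneck 1, flow now 18.
No augmenting path remains; maximum flow = 18.
By max-flow min-cut, the minimum cut capacity equals the max flow.
In the residual graph, reachable from Hall: {Hall, C4, StairA, C5}.
Min-cut edges: Hall→Lobby (10), Hall→Exit (3), StairA→Exit (5); capacity 10 + 3 + 5 = 18.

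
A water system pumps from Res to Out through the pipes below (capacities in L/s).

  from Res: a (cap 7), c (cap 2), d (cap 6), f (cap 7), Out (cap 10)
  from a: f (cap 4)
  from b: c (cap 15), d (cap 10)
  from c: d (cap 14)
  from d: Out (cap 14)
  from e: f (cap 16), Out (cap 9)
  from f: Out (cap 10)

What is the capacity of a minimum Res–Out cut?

Augment Res→Out: bottleneck 10, flow now 10.
Augment Res→d→Out: bottleneck 6, flow now 16.
Augment Res→f→Out: bottleneck 7, flow now 23.
Augment Res→a→f→Out: bottleneck 3, flow now 26.
Augment Res→c→d→Out: bottleneck 2, flow now 28.
No augmenting path remains; maximum flow = 28.
By max-flow min-cut, the minimum cut capacity equals the max flow.
In the residual graph, reachable from Res: {Res, a, f}.
Min-cut edges: Res→c (2), Res→d (6), Res→Out (10), f→Out (10); capacity 2 + 6 + 10 + 10 = 28.

28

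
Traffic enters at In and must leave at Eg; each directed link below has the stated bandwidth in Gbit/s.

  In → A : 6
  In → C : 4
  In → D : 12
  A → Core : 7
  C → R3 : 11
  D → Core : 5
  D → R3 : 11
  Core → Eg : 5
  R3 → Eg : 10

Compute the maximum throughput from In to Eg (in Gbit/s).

15

Augment In→A→Core→Eg: bottleneck 5, flow now 5.
Augment In→C→R3→Eg: bottleneck 4, flow now 9.
Augment In→D→R3→Eg: bottleneck 6, flow now 15.
No augmenting path remains; maximum flow = 15.
In the residual graph, reachable from In: {In, A, C, D, Core, R3}.
Min-cut edges: Core→Eg (5), R3→Eg (10); capacity 5 + 10 = 15.
This cut is saturated, so no flow can exceed 15.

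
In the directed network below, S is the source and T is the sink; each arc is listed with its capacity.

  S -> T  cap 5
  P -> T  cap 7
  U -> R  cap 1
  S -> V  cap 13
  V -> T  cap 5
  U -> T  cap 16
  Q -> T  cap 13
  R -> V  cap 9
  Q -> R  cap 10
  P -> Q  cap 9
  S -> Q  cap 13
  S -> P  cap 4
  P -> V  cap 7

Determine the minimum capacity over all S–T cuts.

Augment S→T: bottleneck 5, flow now 5.
Augment S→P→T: bottleneck 4, flow now 9.
Augment S→Q→T: bottleneck 13, flow now 22.
Augment S→V→T: bottleneck 5, flow now 27.
No augmenting path remains; maximum flow = 27.
By max-flow min-cut, the minimum cut capacity equals the max flow.
In the residual graph, reachable from S: {S, V}.
Min-cut edges: S→P (4), S→Q (13), S→T (5), V→T (5); capacity 4 + 13 + 5 + 5 = 27.

27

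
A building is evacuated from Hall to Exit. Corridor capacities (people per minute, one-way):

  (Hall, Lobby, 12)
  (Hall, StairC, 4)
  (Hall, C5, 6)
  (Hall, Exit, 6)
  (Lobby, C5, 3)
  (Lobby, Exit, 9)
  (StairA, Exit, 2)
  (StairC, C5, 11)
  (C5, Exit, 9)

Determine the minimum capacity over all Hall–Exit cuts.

Augment Hall→Exit: bottleneck 6, flow now 6.
Augment Hall→Lobby→Exit: bottleneck 9, flow now 15.
Augment Hall→C5→Exit: bottleneck 6, flow now 21.
Augment Hall→Lobby→C5→Exit: bottleneck 3, flow now 24.
No augmenting path remains; maximum flow = 24.
By max-flow min-cut, the minimum cut capacity equals the max flow.
In the residual graph, reachable from Hall: {Hall, Lobby, StairC, C5}.
Min-cut edges: Hall→Exit (6), Lobby→Exit (9), C5→Exit (9); capacity 6 + 9 + 9 = 24.

24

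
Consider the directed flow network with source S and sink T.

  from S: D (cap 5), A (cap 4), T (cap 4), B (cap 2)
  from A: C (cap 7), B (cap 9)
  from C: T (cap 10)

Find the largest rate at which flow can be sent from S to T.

Augment S→T: bottleneck 4, flow now 4.
Augment S→A→C→T: bottleneck 4, flow now 8.
No augmenting path remains; maximum flow = 8.
In the residual graph, reachable from S: {S, B, D}.
Min-cut edges: S→A (4), S→T (4); capacity 4 + 4 = 8.
This cut is saturated, so no flow can exceed 8.

8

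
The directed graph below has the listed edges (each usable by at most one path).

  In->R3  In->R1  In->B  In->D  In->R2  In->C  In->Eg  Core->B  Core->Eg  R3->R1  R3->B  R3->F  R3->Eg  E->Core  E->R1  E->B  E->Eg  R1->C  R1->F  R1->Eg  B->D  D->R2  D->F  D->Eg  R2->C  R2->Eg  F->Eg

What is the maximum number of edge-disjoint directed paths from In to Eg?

Assign every edge capacity 1; by Menger, the answer equals the max flow.
Path In→Eg (+1); total 1.
Path In→R3→Eg (+1); total 2.
Path In→R1→Eg (+1); total 3.
Path In→D→Eg (+1); total 4.
Path In→R2→Eg (+1); total 5.
Path In→B→D→F→Eg (+1); total 6.
No residual In→Eg path; max flow = 6.
Certifying cut of size 6: {In→B, In→D, In→Eg, In→R1, In→R2, In→R3}.

6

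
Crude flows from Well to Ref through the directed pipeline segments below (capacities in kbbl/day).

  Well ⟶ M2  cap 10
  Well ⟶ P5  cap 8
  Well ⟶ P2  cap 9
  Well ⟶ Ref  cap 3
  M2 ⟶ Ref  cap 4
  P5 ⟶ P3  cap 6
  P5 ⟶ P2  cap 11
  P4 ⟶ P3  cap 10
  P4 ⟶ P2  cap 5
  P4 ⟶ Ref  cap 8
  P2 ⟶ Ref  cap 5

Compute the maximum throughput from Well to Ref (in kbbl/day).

12

Augment Well→Ref: bottleneck 3, flow now 3.
Augment Well→M2→Ref: bottleneck 4, flow now 7.
Augment Well→P2→Ref: bottleneck 5, flow now 12.
No augmenting path remains; maximum flow = 12.
In the residual graph, reachable from Well: {Well, M2, P5, P3, P2}.
Min-cut edges: Well→Ref (3), M2→Ref (4), P2→Ref (5); capacity 3 + 4 + 5 = 12.
This cut is saturated, so no flow can exceed 12.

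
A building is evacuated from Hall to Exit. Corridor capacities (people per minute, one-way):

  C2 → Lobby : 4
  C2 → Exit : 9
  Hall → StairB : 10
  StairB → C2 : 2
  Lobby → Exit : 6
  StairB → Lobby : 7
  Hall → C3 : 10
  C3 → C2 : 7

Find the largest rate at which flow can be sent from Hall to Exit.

Augment Hall→StairB→Lobby→Exit: bottleneck 6, flow now 6.
Augment Hall→StairB→C2→Exit: bottleneck 2, flow now 8.
Augment Hall→C3→C2→Exit: bottleneck 7, flow now 15.
No augmenting path remains; maximum flow = 15.
In the residual graph, reachable from Hall: {Hall, StairB, C3, Lobby}.
Min-cut edges: StairB→C2 (2), C3→C2 (7), Lobby→Exit (6); capacity 2 + 7 + 6 = 15.
This cut is saturated, so no flow can exceed 15.

15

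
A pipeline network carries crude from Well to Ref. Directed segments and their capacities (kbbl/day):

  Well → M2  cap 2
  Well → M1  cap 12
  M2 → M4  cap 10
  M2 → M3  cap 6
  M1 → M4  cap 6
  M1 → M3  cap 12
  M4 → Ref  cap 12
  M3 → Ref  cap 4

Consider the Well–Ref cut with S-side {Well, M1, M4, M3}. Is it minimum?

Given cut capacity: 2 + 12 + 4 = 18.
Augment Well→M2→M4→Ref: bottleneck 2, flow now 2.
Augment Well→M1→M4→Ref: bottleneck 6, flow now 8.
Augment Well→M1→M3→Ref: bottleneck 4, flow now 12.
No augmenting path remains; maximum flow = 12.
In the residual graph, reachable from Well: {Well, M1, M3}.
Min-cut edges: Well→M2 (2), M1→M4 (6), M3→Ref (4); capacity 2 + 6 + 4 = 12.
Cut capacity 18 exceeds the max flow 12, so it is not minimum.

No — its capacity is 18, but the minimum cut has capacity 12.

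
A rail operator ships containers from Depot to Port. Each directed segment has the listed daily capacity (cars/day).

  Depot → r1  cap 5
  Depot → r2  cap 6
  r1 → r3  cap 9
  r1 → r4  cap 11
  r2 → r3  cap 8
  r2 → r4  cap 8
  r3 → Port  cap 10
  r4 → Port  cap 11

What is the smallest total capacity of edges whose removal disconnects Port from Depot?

11

Augment Depot→r1→r3→Port: bottleneck 5, flow now 5.
Augment Depot→r2→r3→Port: bottleneck 5, flow now 10.
Augment Depot→r2→r4→Port: bottleneck 1, flow now 11.
No augmenting path remains; maximum flow = 11.
By max-flow min-cut, the minimum cut capacity equals the max flow.
In the residual graph, reachable from Depot: {Depot}.
Min-cut edges: Depot→r1 (5), Depot→r2 (6); capacity 5 + 6 = 11.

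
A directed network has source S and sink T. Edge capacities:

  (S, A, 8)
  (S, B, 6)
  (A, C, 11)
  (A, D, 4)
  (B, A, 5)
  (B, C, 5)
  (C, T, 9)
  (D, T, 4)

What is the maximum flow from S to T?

Augment S→A→C→T: bottleneck 8, flow now 8.
Augment S→B→C→T: bottleneck 1, flow now 9.
Augment S→B→A→D→T: bottleneck 4, flow now 13.
No augmenting path remains; maximum flow = 13.
In the residual graph, reachable from S: {S, A, B, C}.
Min-cut edges: A→D (4), C→T (9); capacity 4 + 9 = 13.
This cut is saturated, so no flow can exceed 13.

13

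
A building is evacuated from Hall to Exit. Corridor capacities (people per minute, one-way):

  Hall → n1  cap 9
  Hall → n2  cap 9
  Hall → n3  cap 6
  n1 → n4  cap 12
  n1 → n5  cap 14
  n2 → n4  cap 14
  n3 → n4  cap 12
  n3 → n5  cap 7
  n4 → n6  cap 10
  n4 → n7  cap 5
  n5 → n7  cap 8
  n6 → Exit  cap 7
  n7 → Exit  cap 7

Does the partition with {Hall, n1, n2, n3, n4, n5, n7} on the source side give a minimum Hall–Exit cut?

No — its capacity is 17, but the minimum cut has capacity 14.

Given cut capacity: 10 + 7 = 17.
Augment Hall→n1→n4→n6→Exit: bottleneck 7, flow now 7.
Augment Hall→n1→n4→n7→Exit: bottleneck 2, flow now 9.
Augment Hall→n2→n4→n7→Exit: bottleneck 3, flow now 12.
Augment Hall→n3→n5→n7→Exit: bottleneck 2, flow now 14.
No augmenting path remains; maximum flow = 14.
In the residual graph, reachable from Hall: {Hall, n1, n2, n3, n4, n5, n6, n7}.
Min-cut edges: n6→Exit (7), n7→Exit (7); capacity 7 + 7 = 14.
Cut capacity 17 exceeds the max flow 14, so it is not minimum.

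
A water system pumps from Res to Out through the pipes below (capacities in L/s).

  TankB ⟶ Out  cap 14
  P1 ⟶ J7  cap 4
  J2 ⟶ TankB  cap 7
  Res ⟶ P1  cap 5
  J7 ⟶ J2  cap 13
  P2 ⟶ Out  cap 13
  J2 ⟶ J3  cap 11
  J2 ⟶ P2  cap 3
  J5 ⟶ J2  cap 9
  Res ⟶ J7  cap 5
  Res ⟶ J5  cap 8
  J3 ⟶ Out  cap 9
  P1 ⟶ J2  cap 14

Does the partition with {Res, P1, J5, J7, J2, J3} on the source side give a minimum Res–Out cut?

Given cut capacity: 7 + 3 + 9 = 19.
Augment Res→P1→J2→J3→Out: bottleneck 5, flow now 5.
Augment Res→J5→J2→J3→Out: bottleneck 4, flow now 9.
Augment Res→J5→J2→TankB→Out: bottleneck 4, flow now 13.
Augment Res→J7→J2→TankB→Out: bottleneck 3, flow now 16.
Augment Res→J7→J2→P2→Out: bottleneck 2, flow now 18.
No augmenting path remains; maximum flow = 18.
In the residual graph, reachable from Res: {Res}.
Min-cut edges: Res→P1 (5), Res→J5 (8), Res→J7 (5); capacity 5 + 8 + 5 = 18.
Cut capacity 19 exceeds the max flow 18, so it is not minimum.

No — its capacity is 19, but the minimum cut has capacity 18.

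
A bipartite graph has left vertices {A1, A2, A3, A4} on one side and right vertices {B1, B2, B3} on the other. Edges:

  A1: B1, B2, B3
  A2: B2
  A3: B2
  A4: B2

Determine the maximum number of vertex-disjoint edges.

2

Unit-capacity flow: source→left, listed edges, right→sink; max matching = max flow.
Augmenting path A1→B1 (+1); matched 1.
Augmenting path A2→B2 (+1); matched 2.
No augmenting path remains; maximum matching = 2.
König certificate: {A1, B2} is a vertex cover of size 2 (every listed pair touches it), so no matching can be larger.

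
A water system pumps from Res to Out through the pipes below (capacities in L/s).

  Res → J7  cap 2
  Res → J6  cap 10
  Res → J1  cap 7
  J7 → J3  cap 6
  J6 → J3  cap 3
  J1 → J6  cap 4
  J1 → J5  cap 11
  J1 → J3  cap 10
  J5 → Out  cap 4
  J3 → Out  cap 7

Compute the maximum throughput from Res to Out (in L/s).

11

Augment Res→J7→J3→Out: bottleneck 2, flow now 2.
Augment Res→J6→J3→Out: bottleneck 3, flow now 5.
Augment Res→J1→J5→Out: bottleneck 4, flow now 9.
Augment Res→J1→J3→Out: bottleneck 2, flow now 11.
No augmenting path remains; maximum flow = 11.
In the residual graph, reachable from Res: {Res, J7, J6, J1, J5, J3}.
Min-cut edges: J5→Out (4), J3→Out (7); capacity 4 + 7 = 11.
This cut is saturated, so no flow can exceed 11.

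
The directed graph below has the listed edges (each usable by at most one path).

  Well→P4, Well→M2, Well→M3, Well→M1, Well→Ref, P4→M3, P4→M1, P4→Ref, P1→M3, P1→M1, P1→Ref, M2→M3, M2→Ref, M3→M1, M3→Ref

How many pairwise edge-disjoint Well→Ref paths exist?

Assign every edge capacity 1; by Menger, the answer equals the max flow.
Path Well→Ref (+1); total 1.
Path Well→P4→Ref (+1); total 2.
Path Well→M2→Ref (+1); total 3.
Path Well→M3→Ref (+1); total 4.
No residual Well→Ref path; max flow = 4.
Certifying cut of size 4: {Well→M2, Well→M3, Well→P4, Well→Ref}.

4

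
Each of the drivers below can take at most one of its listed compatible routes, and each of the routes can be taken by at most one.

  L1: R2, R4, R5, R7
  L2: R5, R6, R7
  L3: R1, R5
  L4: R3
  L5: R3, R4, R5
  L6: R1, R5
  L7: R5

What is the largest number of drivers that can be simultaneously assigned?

6

Unit-capacity flow: source→left, listed edges, right→sink; max matching = max flow.
Augmenting path L1→R2 (+1); matched 1.
Augmenting path L2→R5 (+1); matched 2.
Augmenting path L3→R1 (+1); matched 3.
Augmenting path L4→R3 (+1); matched 4.
Augmenting path L5→R4 (+1); matched 5.
Augmenting path L6→R5→L2→R6 (+1); matched 6.
No augmenting path remains; maximum matching = 6.
König certificate: {L1, L2, L4, L5, R1, R5} is a vertex cover of size 6 (every listed pair touches it), so no matching can be larger.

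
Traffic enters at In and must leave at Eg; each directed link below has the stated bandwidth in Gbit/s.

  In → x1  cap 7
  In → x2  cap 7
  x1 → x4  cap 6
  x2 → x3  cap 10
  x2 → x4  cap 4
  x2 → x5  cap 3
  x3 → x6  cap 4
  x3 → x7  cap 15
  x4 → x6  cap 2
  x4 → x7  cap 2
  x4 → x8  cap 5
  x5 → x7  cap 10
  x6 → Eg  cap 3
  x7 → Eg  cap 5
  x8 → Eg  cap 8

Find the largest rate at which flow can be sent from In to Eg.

13

Augment In→x1→x4→x6→Eg: bottleneck 2, flow now 2.
Augment In→x1→x4→x7→Eg: bottleneck 2, flow now 4.
Augment In→x1→x4→x8→Eg: bottleneck 2, flow now 6.
Augment In→x2→x3→x6→Eg: bottleneck 1, flow now 7.
Augment In→x2→x3→x7→Eg: bottleneck 3, flow now 10.
Augment In→x2→x4→x8→Eg: bottleneck 3, flow now 13.
No augmenting path remains; maximum flow = 13.
In the residual graph, reachable from In: {In, x1}.
Min-cut edges: In→x2 (7), x1→x4 (6); capacity 7 + 6 = 13.
This cut is saturated, so no flow can exceed 13.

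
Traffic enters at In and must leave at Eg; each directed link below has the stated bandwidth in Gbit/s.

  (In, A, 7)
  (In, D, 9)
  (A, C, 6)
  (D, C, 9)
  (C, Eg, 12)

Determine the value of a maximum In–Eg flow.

Augment In→A→C→Eg: bottleneck 6, flow now 6.
Augment In→D→C→Eg: bottleneck 6, flow now 12.
No augmenting path remains; maximum flow = 12.
In the residual graph, reachable from In: {In, A, D, C}.
Min-cut edges: C→Eg (12); capacity 12 = 12.
This cut is saturated, so no flow can exceed 12.

12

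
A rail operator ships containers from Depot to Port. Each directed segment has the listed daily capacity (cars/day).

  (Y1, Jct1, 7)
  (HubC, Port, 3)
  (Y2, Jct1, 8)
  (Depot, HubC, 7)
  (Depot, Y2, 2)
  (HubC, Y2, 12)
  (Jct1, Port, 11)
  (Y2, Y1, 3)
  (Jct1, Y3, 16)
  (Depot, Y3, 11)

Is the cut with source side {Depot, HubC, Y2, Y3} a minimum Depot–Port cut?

Given cut capacity: 3 + 3 + 8 = 14.
Augment Depot→HubC→Port: bottleneck 3, flow now 3.
Augment Depot→Y2→Jct1→Port: bottleneck 2, flow now 5.
Augment Depot→HubC→Y2→Jct1→Port: bottleneck 4, flow now 9.
No augmenting path remains; maximum flow = 9.
In the residual graph, reachable from Depot: {Depot, Y3}.
Min-cut edges: Depot→HubC (7), Depot→Y2 (2); capacity 7 + 2 = 9.
Cut capacity 14 exceeds the max flow 9, so it is not minimum.

No — its capacity is 14, but the minimum cut has capacity 9.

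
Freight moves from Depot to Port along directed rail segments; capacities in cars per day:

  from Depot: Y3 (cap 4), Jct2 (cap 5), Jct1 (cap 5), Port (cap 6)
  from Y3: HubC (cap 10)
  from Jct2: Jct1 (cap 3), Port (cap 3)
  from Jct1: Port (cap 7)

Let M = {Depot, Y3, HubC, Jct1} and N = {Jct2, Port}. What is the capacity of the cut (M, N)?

Edges leaving {Depot, Y3, HubC, Jct1}: Depot→Jct2 (5), Depot→Port (6), Jct1→Port (7).
Cut capacity = 5 + 6 + 7 = 18.

18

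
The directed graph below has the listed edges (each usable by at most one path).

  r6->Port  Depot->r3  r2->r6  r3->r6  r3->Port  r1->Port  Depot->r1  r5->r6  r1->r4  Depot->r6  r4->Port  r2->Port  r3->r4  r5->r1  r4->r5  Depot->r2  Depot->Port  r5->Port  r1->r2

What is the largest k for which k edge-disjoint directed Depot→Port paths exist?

5

Assign every edge capacity 1; by Menger, the answer equals the max flow.
Path Depot→Port (+1); total 1.
Path Depot→r1→Port (+1); total 2.
Path Depot→r2→Port (+1); total 3.
Path Depot→r3→Port (+1); total 4.
Path Depot→r6→Port (+1); total 5.
No residual Depot→Port path; max flow = 5.
Certifying cut of size 5: {Depot→Port, Depot→r1, Depot→r2, Depot→r3, Depot→r6}.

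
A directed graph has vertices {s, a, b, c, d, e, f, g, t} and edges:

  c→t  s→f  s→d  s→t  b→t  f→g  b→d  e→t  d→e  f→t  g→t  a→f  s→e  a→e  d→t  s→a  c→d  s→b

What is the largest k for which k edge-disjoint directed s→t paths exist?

6

Assign every edge capacity 1; by Menger, the answer equals the max flow.
Path s→t (+1); total 1.
Path s→b→t (+1); total 2.
Path s→d→t (+1); total 3.
Path s→e→t (+1); total 4.
Path s→f→t (+1); total 5.
Path s→a→f→g→t (+1); total 6.
No residual s→t path; max flow = 6.
Certifying cut of size 6: {s→a, s→b, s→d, s→e, s→f, s→t}.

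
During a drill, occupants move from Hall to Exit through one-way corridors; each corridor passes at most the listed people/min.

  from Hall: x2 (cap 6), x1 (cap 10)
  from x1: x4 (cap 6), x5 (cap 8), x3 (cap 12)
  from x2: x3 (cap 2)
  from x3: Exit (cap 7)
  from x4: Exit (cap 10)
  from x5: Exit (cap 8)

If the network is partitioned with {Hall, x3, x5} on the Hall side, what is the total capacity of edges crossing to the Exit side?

Edges leaving {Hall, x3, x5}: Hall→x1 (10), Hall→x2 (6), x3→Exit (7), x5→Exit (8).
Cut capacity = 10 + 6 + 7 + 8 = 31.

31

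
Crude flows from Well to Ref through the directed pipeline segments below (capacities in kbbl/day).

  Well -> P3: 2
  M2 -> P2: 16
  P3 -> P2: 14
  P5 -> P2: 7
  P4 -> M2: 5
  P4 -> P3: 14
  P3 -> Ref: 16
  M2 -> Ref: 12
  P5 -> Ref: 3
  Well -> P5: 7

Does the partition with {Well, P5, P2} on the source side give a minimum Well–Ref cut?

Given cut capacity: 2 + 3 = 5.
Augment Well→P3→Ref: bottleneck 2, flow now 2.
Augment Well→P5→Ref: bottleneck 3, flow now 5.
No augmenting path remains; maximum flow = 5.
Cut capacity 5 equals the max flow, so it is a minimum cut.

Yes — it is a minimum cut (capacity 5).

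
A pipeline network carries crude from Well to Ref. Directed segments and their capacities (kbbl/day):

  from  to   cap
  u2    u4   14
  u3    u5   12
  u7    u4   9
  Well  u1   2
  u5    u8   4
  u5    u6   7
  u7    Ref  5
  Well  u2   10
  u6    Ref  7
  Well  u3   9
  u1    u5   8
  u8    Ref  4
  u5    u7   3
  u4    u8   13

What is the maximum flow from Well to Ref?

Augment Well→u1→u5→u6→Ref: bottleneck 2, flow now 2.
Augment Well→u2→u4→u8→Ref: bottleneck 4, flow now 6.
Augment Well→u3→u5→u6→Ref: bottleneck 5, flow now 11.
Augment Well→u3→u5→u7→Ref: bottleneck 3, flow now 14.
No augmenting path remains; maximum flow = 14.
In the residual graph, reachable from Well: {Well, u1, u2, u3, u4, u5, u8}.
Min-cut edges: u5→u6 (7), u5→u7 (3), u8→Ref (4); capacity 7 + 3 + 4 = 14.
This cut is saturated, so no flow can exceed 14.

14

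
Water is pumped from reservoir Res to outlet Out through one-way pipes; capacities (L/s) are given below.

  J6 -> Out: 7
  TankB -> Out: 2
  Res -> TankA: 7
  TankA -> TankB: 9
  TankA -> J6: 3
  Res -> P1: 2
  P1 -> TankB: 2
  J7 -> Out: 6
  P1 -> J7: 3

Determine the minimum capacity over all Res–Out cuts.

7

Augment Res→TankA→TankB→Out: bottleneck 2, flow now 2.
Augment Res→TankA→J6→Out: bottleneck 3, flow now 5.
Augment Res→P1→J7→Out: bottleneck 2, flow now 7.
No augmenting path remains; maximum flow = 7.
By max-flow min-cut, the minimum cut capacity equals the max flow.
In the residual graph, reachable from Res: {Res, TankA, TankB}.
Min-cut edges: Res→P1 (2), TankA→J6 (3), TankB→Out (2); capacity 2 + 3 + 2 = 7.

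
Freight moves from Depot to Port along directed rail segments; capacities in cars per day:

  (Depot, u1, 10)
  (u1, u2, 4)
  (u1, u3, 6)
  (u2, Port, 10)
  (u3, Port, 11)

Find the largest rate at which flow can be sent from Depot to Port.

10

Augment Depot→u1→u2→Port: bottleneck 4, flow now 4.
Augment Depot→u1→u3→Port: bottleneck 6, flow now 10.
No augmenting path remains; maximum flow = 10.
In the residual graph, reachable from Depot: {Depot}.
Min-cut edges: Depot→u1 (10); capacity 10 = 10.
This cut is saturated, so no flow can exceed 10.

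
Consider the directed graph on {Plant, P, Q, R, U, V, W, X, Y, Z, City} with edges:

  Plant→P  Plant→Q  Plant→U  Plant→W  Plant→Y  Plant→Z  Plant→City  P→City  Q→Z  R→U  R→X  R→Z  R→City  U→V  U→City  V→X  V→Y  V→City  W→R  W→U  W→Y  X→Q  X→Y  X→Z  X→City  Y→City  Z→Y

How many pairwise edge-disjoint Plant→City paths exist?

5

Assign every edge capacity 1; by Menger, the answer equals the max flow.
Path Plant→City (+1); total 1.
Path Plant→P→City (+1); total 2.
Path Plant→U→City (+1); total 3.
Path Plant→Y→City (+1); total 4.
Path Plant→W→R→City (+1); total 5.
No residual Plant→City path; max flow = 5.
Certifying cut of size 5: {Plant→City, Plant→P, Plant→U, Plant→W, Y→City}.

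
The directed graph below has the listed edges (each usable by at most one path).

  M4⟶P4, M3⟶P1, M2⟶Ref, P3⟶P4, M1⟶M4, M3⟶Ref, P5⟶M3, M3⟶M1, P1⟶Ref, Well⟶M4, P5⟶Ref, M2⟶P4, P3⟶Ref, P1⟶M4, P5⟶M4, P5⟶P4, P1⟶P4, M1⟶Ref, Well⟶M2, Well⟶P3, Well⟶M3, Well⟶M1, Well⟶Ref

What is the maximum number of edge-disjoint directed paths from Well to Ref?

5

Assign every edge capacity 1; by Menger, the answer equals the max flow.
Path Well→Ref (+1); total 1.
Path Well→M1→Ref (+1); total 2.
Path Well→P3→Ref (+1); total 3.
Path Well→M2→Ref (+1); total 4.
Path Well→M3→Ref (+1); total 5.
No residual Well→Ref path; max flow = 5.
Certifying cut of size 5: {Well→M1, Well→M2, Well→M3, Well→P3, Well→Ref}.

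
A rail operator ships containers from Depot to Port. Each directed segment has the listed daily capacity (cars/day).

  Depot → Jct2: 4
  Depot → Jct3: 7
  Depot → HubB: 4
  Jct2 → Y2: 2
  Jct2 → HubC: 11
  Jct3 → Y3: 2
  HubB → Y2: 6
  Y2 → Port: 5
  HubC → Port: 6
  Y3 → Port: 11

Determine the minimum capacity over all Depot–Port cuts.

10

Augment Depot→Jct2→Y2→Port: bottleneck 2, flow now 2.
Augment Depot→Jct2→HubC→Port: bottleneck 2, flow now 4.
Augment Depot→Jct3→Y3→Port: bottleneck 2, flow now 6.
Augment Depot→HubB→Y2→Port: bottleneck 3, flow now 9.
Augment Depot→HubB→Y2→Jct2→HubC→Port: bottleneck 1, flow now 10. (uses reverse residual edge)
No augmenting path remains; maximum flow = 10.
By max-flow min-cut, the minimum cut capacity equals the max flow.
In the residual graph, reachable from Depot: {Depot, Jct3}.
Min-cut edges: Depot→Jct2 (4), Depot→HubB (4), Jct3→Y3 (2); capacity 4 + 4 + 2 = 10.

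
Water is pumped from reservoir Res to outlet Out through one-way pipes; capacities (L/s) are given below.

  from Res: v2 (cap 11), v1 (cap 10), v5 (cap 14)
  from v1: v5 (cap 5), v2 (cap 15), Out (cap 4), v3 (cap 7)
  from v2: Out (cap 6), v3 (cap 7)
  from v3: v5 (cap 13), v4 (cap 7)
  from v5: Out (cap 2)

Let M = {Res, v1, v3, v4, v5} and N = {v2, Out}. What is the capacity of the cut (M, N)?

Edges leaving {Res, v1, v3, v4, v5}: Res→v2 (11), v1→v2 (15), v1→Out (4), v5→Out (2).
Cut capacity = 11 + 15 + 4 + 2 = 32.

32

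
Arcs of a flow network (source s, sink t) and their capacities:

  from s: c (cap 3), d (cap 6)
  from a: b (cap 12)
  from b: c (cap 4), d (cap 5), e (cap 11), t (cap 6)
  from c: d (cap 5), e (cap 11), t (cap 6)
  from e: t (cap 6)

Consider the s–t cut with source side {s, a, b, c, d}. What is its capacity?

Edges leaving {s, a, b, c, d}: b→e (11), b→t (6), c→e (11), c→t (6).
Cut capacity = 11 + 6 + 11 + 6 = 34.

34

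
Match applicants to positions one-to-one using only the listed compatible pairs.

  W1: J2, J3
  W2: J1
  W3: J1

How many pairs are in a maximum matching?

2

Unit-capacity flow: source→left, listed edges, right→sink; max matching = max flow.
Augmenting path W1→J2 (+1); matched 1.
Augmenting path W2→J1 (+1); matched 2.
No augmenting path remains; maximum matching = 2.
König certificate: {W1, J1} is a vertex cover of size 2 (every listed pair touches it), so no matching can be larger.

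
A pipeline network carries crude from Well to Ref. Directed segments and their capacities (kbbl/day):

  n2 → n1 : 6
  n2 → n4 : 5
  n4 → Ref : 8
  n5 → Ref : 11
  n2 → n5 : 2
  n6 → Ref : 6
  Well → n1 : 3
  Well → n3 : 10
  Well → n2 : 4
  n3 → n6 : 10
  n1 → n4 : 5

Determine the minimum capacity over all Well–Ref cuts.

Augment Well→n1→n4→Ref: bottleneck 3, flow now 3.
Augment Well→n2→n4→Ref: bottleneck 4, flow now 7.
Augment Well→n3→n6→Ref: bottleneck 6, flow now 13.
No augmenting path remains; maximum flow = 13.
By max-flow min-cut, the minimum cut capacity equals the max flow.
In the residual graph, reachable from Well: {Well, n3, n6}.
Min-cut edges: Well→n1 (3), Well→n2 (4), n6→Ref (6); capacity 3 + 4 + 6 = 13.

13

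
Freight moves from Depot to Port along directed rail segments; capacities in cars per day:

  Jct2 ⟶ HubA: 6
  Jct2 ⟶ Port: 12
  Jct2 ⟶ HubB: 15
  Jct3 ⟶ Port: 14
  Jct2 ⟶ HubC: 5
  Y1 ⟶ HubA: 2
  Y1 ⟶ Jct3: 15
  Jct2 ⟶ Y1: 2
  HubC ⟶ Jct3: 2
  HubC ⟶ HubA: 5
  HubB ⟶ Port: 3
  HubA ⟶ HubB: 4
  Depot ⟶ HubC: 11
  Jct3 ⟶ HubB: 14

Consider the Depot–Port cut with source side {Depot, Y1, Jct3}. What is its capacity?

41

Edges leaving {Depot, Y1, Jct3}: Depot→HubC (11), Y1→HubA (2), Jct3→HubB (14), Jct3→Port (14).
Cut capacity = 11 + 2 + 14 + 14 = 41.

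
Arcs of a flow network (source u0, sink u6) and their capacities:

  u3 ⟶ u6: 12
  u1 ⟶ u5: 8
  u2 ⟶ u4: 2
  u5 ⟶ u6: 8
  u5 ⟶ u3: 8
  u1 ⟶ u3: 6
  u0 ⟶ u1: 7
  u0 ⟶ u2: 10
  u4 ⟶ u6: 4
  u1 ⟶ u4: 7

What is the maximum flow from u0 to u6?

9

Augment u0→u1→u3→u6: bottleneck 6, flow now 6.
Augment u0→u1→u4→u6: bottleneck 1, flow now 7.
Augment u0→u2→u4→u6: bottleneck 2, flow now 9.
No augmenting path remains; maximum flow = 9.
In the residual graph, reachable from u0: {u0, u2}.
Min-cut edges: u0→u1 (7), u2→u4 (2); capacity 7 + 2 = 9.
This cut is saturated, so no flow can exceed 9.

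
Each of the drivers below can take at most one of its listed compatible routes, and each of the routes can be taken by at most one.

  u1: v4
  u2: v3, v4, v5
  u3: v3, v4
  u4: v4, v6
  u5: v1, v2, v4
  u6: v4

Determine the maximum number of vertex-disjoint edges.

Unit-capacity flow: source→left, listed edges, right→sink; max matching = max flow.
Augmenting path u1→v4 (+1); matched 1.
Augmenting path u2→v3 (+1); matched 2.
Augmenting path u4→v6 (+1); matched 3.
Augmenting path u5→v1 (+1); matched 4.
Augmenting path u3→v3→u2→v5 (+1); matched 5.
No augmenting path remains; maximum matching = 5.
König certificate: {u2, u3, u4, u5, v4} is a vertex cover of size 5 (every listed pair touches it), so no matching can be larger.

5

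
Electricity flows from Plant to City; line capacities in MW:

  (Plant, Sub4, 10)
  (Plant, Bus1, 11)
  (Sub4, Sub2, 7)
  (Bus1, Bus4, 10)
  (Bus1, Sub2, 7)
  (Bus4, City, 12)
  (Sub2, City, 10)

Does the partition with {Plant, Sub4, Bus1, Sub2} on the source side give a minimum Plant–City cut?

Given cut capacity: 10 + 10 = 20.
Augment Plant→Sub4→Sub2→City: bottleneck 7, flow now 7.
Augment Plant→Bus1→Bus4→City: bottleneck 10, flow now 17.
Augment Plant→Bus1→Sub2→City: bottleneck 1, flow now 18.
No augmenting path remains; maximum flow = 18.
In the residual graph, reachable from Plant: {Plant, Sub4}.
Min-cut edges: Plant→Bus1 (11), Sub4→Sub2 (7); capacity 11 + 7 = 18.
Cut capacity 20 exceeds the max flow 18, so it is not minimum.

No — its capacity is 20, but the minimum cut has capacity 18.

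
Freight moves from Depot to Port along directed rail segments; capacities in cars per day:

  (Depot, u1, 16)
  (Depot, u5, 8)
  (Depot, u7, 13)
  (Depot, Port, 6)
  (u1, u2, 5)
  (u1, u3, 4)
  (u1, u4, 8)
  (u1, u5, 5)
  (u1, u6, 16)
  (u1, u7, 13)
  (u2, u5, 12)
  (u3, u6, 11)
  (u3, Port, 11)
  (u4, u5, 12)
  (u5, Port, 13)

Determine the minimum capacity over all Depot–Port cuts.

23

Augment Depot→Port: bottleneck 6, flow now 6.
Augment Depot→u5→Port: bottleneck 8, flow now 14.
Augment Depot→u1→u3→Port: bottleneck 4, flow now 18.
Augment Depot→u1→u5→Port: bottleneck 5, flow now 23.
No augmenting path remains; maximum flow = 23.
By max-flow min-cut, the minimum cut capacity equals the max flow.
In the residual graph, reachable from Depot: {Depot, u1, u2, u4, u5, u6, u7}.
Min-cut edges: Depot→Port (6), u1→u3 (4), u5→Port (13); capacity 6 + 4 + 13 = 23.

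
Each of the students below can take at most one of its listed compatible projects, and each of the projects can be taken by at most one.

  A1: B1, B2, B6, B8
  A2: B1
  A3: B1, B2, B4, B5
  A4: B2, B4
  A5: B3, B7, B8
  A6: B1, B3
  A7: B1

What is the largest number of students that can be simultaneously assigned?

Unit-capacity flow: source→left, listed edges, right→sink; max matching = max flow.
Augmenting path A1→B1 (+1); matched 1.
Augmenting path A3→B2 (+1); matched 2.
Augmenting path A4→B4 (+1); matched 3.
Augmenting path A5→B3 (+1); matched 4.
Augmenting path A2→B1→A1→B6 (+1); matched 5.
Augmenting path A6→B3→A5→B7 (+1); matched 6.
No augmenting path remains; maximum matching = 6.
König certificate: {A1, A3, A4, A5, A6, B1} is a vertex cover of size 6 (every listed pair touches it), so no matching can be larger.

6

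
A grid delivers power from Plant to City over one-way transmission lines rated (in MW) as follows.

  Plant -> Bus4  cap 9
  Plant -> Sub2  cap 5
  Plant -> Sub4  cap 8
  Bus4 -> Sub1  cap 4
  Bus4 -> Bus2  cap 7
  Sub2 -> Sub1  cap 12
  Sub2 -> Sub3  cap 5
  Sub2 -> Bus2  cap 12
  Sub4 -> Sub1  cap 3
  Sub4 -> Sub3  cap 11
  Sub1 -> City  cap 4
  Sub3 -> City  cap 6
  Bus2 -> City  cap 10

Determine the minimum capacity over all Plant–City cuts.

Augment Plant→Bus4→Sub1→City: bottleneck 4, flow now 4.
Augment Plant→Bus4→Bus2→City: bottleneck 5, flow now 9.
Augment Plant→Sub2→Sub3→City: bottleneck 5, flow now 14.
Augment Plant→Sub4→Sub3→City: bottleneck 1, flow now 15.
Augment Plant→Sub4→Sub1→Bus4→Bus2→City: bottleneck 2, flow now 17. (uses reverse residual edge)
Augment Plant→Sub4→Sub3→Sub2→Bus2→City: bottleneck 3, flow now 20. (uses reverse residual edge)
No augmenting path remains; maximum flow = 20.
By max-flow min-cut, the minimum cut capacity equals the max flow.
In the residual graph, reachable from Plant: {Plant, Bus4, Sub2, Sub4, Sub1, Sub3, Bus2}.
Min-cut edges: Sub1→City (4), Sub3→City (6), Bus2→City (10); capacity 4 + 6 + 10 = 20.

20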